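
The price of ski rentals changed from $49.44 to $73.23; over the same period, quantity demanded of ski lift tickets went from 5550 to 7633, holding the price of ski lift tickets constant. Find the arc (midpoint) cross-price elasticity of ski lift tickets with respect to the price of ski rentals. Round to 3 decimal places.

ΔQ_A = 7633 − 5550 = 2083; ΔP_B = 73.23 − 49.44 = 23.79.
Midpoints: Q̄_A = 6591.5, P̄_B = 61.34.
ε = (ΔQ_A/Q̄_A)/(ΔP_B/P̄_B) = (2083/6591.5)/(23.79/61.34) ≈ 0.815.

0.815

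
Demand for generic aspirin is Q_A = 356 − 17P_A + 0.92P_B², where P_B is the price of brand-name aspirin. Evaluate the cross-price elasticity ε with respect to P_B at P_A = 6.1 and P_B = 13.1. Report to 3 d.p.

0.770

At P_A = 6.1 and P_B = 13.1: Q_A = 410.181.
∂Q_A/∂P_B = 1.84P_B = 1.84(13.1) = 24.1040.
ε = (∂Q_A/∂P_B)(P_B/Q_A) = 24.1040 × (13.1/410.181) ≈ 0.770.
ε > 0: substitutes.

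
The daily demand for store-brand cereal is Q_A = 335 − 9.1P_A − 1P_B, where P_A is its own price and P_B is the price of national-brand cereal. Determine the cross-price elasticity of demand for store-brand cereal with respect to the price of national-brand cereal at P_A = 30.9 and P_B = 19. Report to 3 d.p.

At P_A = 30.9 and P_B = 19: Q_A = 34.81.
∂Q_A/∂P_B = -1.
ε = (∂Q_A/∂P_B)(P_B/Q_A) = -1 × (19/34.81) ≈ -0.546.
Since ε < 0, store-brand cereal and national-brand cereal are complements.

-0.546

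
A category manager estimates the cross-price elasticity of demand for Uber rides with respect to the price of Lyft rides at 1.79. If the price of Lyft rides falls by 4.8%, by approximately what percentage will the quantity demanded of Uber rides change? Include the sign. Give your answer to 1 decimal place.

%ΔQ ≈ ε × %ΔP of Lyft rides = 1.79 × (-4.8%) = -8.6%.

-8.6%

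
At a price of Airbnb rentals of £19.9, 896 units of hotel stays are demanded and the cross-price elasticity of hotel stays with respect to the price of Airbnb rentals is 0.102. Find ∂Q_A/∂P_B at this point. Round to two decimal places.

4.59

ε = (∂Q_A/∂P_B)·(P_B/Q_A) ⇒ ∂Q_A/∂P_B = ε·Q_A/P_B = 0.102 × 896/19.9 ≈ 4.59.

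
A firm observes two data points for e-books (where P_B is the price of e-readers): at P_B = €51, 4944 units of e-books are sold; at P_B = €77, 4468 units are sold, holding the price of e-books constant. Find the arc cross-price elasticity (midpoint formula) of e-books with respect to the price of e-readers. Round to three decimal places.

ΔQ_A = 4468 − 4944 = -476; ΔP_B = 77 − 51 = 26.
Midpoints: Q̄_A = 4706.0, P̄_B = 64.00.
ε = (ΔQ_A/Q̄_A)/(ΔP_B/P̄_B) = (-476/4706.0)/(26/64.00) ≈ -0.249.
ε < 0: e-books and e-readers are complements.

-0.249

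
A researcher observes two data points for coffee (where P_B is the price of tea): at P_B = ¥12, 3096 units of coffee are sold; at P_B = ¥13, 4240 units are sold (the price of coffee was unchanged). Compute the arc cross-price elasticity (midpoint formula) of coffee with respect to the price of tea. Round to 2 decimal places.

3.90

ΔQ_A = 4240 − 3096 = 1144; ΔP_B = 13 − 12 = 1.
Midpoints: Q̄_A = 3668.0, P̄_B = 12.50.
ε = (ΔQ_A/Q̄_A)/(ΔP_B/P̄_B) = (1144/3668.0)/(1/12.50) ≈ 3.90.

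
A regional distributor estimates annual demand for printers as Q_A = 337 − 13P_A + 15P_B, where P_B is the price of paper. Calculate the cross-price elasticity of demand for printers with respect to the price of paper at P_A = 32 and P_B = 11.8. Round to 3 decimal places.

At P_A = 32 and P_B = 11.8: Q_A = 98.
∂Q_A/∂P_B = 15.
ε = (∂Q_A/∂P_B)(P_B/Q_A) = 15 × (11.8/98) ≈ 1.806.

1.806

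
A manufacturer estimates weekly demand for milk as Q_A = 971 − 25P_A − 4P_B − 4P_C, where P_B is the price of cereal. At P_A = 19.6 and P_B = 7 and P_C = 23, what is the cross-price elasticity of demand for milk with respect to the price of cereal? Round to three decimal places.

At P_A = 19.6 and P_B = 7 and P_C = 23: Q_A = 361.
∂Q_A/∂P_B = -4.
ε = (∂Q_A/∂P_B)(P_B/Q_A) = -4 × (7/361) ≈ -0.078.
Since ε < 0, milk and cereal are complements.

-0.078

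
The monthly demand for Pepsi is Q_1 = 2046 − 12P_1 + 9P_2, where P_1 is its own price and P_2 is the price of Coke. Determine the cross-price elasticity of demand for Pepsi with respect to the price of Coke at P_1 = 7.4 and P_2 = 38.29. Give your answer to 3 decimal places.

0.150

At P_1 = 7.4 and P_2 = 38.29: Q_1 = 2301.81.
∂Q_1/∂P_2 = 9.
ε = (∂Q_1/∂P_2)(P_2/Q_1) = 9 × (38.29/2301.81) ≈ 0.150.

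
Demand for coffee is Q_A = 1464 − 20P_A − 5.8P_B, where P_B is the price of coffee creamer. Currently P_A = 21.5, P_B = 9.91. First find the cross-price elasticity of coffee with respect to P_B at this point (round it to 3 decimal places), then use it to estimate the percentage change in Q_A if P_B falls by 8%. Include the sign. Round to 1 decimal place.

0.5%

At P_A = 21.5, P_B = 9.91: Q_A = 976.522.
∂Q_A/∂P_B = -5.8.
ε = (∂Q_A/∂P_B)(P_B/Q_A) = -5.8000 × 9.91/976.522 ≈ -0.059.
%ΔQ_A ≈ ε × %ΔP_B = -0.059 × (-8%) = 0.5%.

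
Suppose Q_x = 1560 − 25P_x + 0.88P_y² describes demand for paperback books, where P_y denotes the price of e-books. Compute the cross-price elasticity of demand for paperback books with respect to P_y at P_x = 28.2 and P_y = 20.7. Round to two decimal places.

At P_x = 28.2 and P_y = 20.7: Q_x = 1232.071.
∂Q_x/∂P_y = 1.76P_y = 1.76(20.7) = 36.4320.
ε = (∂Q_x/∂P_y)(P_y/Q_x) = 36.4320 × (20.7/1232.071) ≈ 0.61.

0.61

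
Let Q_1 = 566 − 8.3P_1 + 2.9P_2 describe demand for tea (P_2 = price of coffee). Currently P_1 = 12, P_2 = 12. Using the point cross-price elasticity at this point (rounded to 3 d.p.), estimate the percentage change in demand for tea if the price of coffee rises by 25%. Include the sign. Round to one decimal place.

1.7%

At P_1 = 12, P_2 = 12: Q_1 = 501.2.
∂Q_1/∂P_2 = 2.9.
ε = (∂Q_1/∂P_2)(P_2/Q_1) = 2.9000 × 12/501.2 ≈ 0.069.
%ΔQ_1 ≈ ε × %ΔP_2 = 0.069 × (25%) = 1.7%.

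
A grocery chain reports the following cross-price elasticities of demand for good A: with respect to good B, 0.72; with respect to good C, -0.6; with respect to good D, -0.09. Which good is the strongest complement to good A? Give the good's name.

good C

Complements have ε < 0. The most negative value is -0.6 (good C).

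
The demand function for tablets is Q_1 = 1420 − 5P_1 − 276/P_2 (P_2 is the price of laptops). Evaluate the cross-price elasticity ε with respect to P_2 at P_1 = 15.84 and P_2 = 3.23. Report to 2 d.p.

At P_1 = 15.84 and P_2 = 3.23: Q_1 = 1255.351.
∂Q_1/∂P_2 = 276/P_2² = 26.4548.
ε = (∂Q_1/∂P_2)(P_2/Q_1) = 26.4548 × (3.23/1255.351) ≈ 0.07.

0.07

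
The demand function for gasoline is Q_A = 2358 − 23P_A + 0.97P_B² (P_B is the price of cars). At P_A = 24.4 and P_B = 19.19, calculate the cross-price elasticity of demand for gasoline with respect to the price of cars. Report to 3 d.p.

At P_A = 24.4 and P_B = 19.19: Q_A = 2154.008.
∂Q_A/∂P_B = 1.94P_B = 1.94(19.19) = 37.2286.
ε = (∂Q_A/∂P_B)(P_B/Q_A) = 37.2286 × (19.19/2154.008) ≈ 0.332.
ε > 0: substitutes.

0.332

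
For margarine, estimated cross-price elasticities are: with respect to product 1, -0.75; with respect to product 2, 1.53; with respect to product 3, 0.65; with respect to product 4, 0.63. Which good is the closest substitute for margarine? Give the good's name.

Substitutes have ε > 0. Among the positive values, 1.53 (product 2) is largest.

product 2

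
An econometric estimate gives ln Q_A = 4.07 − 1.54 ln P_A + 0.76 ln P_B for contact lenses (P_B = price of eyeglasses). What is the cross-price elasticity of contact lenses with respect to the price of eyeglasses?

0.76

In a log-linear (constant-elasticity) demand function, the coefficient on ln P_B is the cross-price elasticity.
ε = 0.76. Positive, so contact lenses and eyeglasses are substitutes.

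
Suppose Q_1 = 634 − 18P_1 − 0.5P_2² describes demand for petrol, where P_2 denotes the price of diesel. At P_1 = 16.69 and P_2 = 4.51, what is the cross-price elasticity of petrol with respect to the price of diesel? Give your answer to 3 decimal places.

-0.063

At P_1 = 16.69 and P_2 = 4.51: Q_1 = 323.410.
∂Q_1/∂P_2 = -1P_2 = -1(4.51) = -4.5100.
ε = (∂Q_1/∂P_2)(P_2/Q_1) = -4.5100 × (4.51/323.410) ≈ -0.063.
ε < 0: complements.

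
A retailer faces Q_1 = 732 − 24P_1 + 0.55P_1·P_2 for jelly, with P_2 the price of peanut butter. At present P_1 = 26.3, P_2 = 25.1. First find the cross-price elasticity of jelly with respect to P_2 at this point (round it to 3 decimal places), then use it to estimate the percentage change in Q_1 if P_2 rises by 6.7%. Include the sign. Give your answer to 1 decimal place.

At P_1 = 26.3, P_2 = 25.1: Q_1 = 463.872.
∂Q_1/∂P_2 = 0.55P_1 = 14.4650.
ε = (∂Q_1/∂P_2)(P_2/Q_1) = 14.4650 × 25.1/463.872 ≈ 0.783.
%ΔQ_1 ≈ ε × %ΔP_2 = 0.783 × (6.7%) = 5.2%.

5.2%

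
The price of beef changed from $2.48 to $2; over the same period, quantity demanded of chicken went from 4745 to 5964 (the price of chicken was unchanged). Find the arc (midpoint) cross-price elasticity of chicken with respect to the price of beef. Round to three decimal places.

ΔQ_A = 5964 − 4745 = 1219; ΔP_B = 2 − 2.48 = -0.48.
Midpoints: Q̄_A = 5354.5, P̄_B = 2.24.
ε = (ΔQ_A/Q̄_A)/(ΔP_B/P̄_B) = (1219/5354.5)/(-0.48/2.24) ≈ -1.062.
ε < 0: chicken and beef are complements.

-1.062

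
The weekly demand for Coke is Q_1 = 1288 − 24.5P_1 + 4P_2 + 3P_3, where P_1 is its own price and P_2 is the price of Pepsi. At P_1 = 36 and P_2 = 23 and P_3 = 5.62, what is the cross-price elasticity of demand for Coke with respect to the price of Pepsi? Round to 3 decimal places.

0.179

At P_1 = 36 and P_2 = 23 and P_3 = 5.62: Q_1 = 514.86.
∂Q_1/∂P_2 = 4.
ε = (∂Q_1/∂P_2)(P_2/Q_1) = 4 × (23/514.86) ≈ 0.179.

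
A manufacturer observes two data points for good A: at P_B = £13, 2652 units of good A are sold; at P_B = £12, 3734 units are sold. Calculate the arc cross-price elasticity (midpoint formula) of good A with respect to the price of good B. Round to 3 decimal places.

-4.236

ΔQ_A = 3734 − 2652 = 1082; ΔP_B = 12 − 13 = -1.
Midpoints: Q̄_A = 3193.0, P̄_B = 12.50.
ε = (ΔQ_A/Q̄_A)/(ΔP_B/P̄_B) = (1082/3193.0)/(-1/12.50) ≈ -4.236.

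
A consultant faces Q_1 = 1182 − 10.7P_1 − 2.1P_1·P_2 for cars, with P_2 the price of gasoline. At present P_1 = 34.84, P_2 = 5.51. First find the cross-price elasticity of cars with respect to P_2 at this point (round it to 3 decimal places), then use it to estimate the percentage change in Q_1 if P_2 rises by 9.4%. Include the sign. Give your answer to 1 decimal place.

-9.3%

At P_1 = 34.84, P_2 = 5.51: Q_1 = 406.078.
∂Q_1/∂P_2 = -2.1P_1 = -73.1640.
ε = (∂Q_1/∂P_2)(P_2/Q_1) = -73.1640 × 5.51/406.078 ≈ -0.993.
%ΔQ_1 ≈ ε × %ΔP_2 = -0.993 × (9.4%) = -9.3%.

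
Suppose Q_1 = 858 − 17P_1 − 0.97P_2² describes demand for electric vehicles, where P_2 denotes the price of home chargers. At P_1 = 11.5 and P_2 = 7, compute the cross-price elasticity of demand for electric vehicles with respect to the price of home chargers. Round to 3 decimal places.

-0.155

At P_1 = 11.5 and P_2 = 7: Q_1 = 614.97.
∂Q_1/∂P_2 = -1.94P_2 = -1.94(7) = -13.5800.
ε = (∂Q_1/∂P_2)(P_2/Q_1) = -13.5800 × (7/614.97) ≈ -0.155.
ε < 0: complements.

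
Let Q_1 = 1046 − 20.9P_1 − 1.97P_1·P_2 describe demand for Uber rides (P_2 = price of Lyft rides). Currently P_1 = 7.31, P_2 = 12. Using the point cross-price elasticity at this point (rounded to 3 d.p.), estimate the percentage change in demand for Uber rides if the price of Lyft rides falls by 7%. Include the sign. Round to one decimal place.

1.7%

At P_1 = 7.31, P_2 = 12: Q_1 = 720.413.
∂Q_1/∂P_2 = -1.97P_1 = -14.4007.
ε = (∂Q_1/∂P_2)(P_2/Q_1) = -14.4007 × 12/720.413 ≈ -0.240.
%ΔQ_1 ≈ ε × %ΔP_2 = -0.240 × (-7%) = 1.7%.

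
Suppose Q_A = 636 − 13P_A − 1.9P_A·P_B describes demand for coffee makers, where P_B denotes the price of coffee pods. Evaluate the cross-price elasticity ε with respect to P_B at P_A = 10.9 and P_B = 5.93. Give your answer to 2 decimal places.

At P_A = 10.9 and P_B = 5.93: Q_A = 371.490.
∂Q_A/∂P_B = -1.9P_A = -1.9(10.9) = -20.7100.
ε = (∂Q_A/∂P_B)(P_B/Q_A) = -20.7100 × (5.93/371.490) ≈ -0.33.

-0.33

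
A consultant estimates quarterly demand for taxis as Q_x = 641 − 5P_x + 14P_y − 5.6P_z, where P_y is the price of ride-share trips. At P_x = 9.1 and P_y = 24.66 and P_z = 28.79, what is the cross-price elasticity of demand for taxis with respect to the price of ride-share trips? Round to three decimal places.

0.443

At P_x = 9.1 and P_y = 24.66 and P_z = 28.79: Q_x = 779.516.
∂Q_x/∂P_y = 14.
ε = (∂Q_x/∂P_y)(P_y/Q_x) = 14 × (24.66/779.516) ≈ 0.443.
Since ε > 0, taxis and ride-share trips are substitutes.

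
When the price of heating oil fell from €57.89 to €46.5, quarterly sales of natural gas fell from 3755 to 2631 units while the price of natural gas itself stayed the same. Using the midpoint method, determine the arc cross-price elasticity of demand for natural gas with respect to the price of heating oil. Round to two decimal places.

ΔQ_A = 2631 − 3755 = -1124; ΔP_B = 46.5 − 57.89 = -11.39.
Midpoints: Q̄_A = 3193.0, P̄_B = 52.20.
ε = (ΔQ_A/Q̄_A)/(ΔP_B/P̄_B) = (-1124/3193.0)/(-11.39/52.20) ≈ 1.61.

1.61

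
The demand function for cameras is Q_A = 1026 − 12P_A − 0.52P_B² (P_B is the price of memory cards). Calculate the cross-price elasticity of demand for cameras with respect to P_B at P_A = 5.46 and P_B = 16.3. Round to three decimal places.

-0.336

At P_A = 5.46 and P_B = 16.3: Q_A = 822.321.
∂Q_A/∂P_B = -1.04P_B = -1.04(16.3) = -16.9520.
ε = (∂Q_A/∂P_B)(P_B/Q_A) = -16.9520 × (16.3/822.321) ≈ -0.336.
ε < 0: complements.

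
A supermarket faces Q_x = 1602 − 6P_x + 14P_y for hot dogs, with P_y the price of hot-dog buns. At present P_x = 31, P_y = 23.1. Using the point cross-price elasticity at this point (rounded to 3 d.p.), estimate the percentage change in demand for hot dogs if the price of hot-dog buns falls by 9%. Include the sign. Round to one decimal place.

At P_x = 31, P_y = 23.1: Q_x = 1739.4.
∂Q_x/∂P_y = 14.
ε = (∂Q_x/∂P_y)(P_y/Q_x) = 14.0000 × 23.1/1739.4 ≈ 0.186.
%ΔQ_x ≈ ε × %ΔP_y = 0.186 × (-9%) = -1.7%.

-1.7%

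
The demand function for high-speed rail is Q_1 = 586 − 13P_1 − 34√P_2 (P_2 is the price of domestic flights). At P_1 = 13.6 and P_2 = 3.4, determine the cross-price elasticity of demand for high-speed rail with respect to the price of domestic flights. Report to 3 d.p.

-0.090

At P_1 = 13.6 and P_2 = 3.4: Q_1 = 346.507.
∂Q_1/∂P_2 = -34/(2√P_2) = -34/(2√3.4) = -9.2195.
ε = (∂Q_1/∂P_2)(P_2/Q_1) = -9.2195 × (3.4/346.507) ≈ -0.090.
ε < 0: complements.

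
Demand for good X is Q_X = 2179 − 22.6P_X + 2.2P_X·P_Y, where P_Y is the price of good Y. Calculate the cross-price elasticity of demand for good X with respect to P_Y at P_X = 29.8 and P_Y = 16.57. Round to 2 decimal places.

At P_X = 29.8 and P_Y = 16.57: Q_X = 2591.849.
∂Q_X/∂P_Y = 2.2P_X = 2.2(29.8) = 65.5600.
ε = (∂Q_X/∂P_Y)(P_Y/Q_X) = 65.5600 × (16.57/2591.849) ≈ 0.42.

0.42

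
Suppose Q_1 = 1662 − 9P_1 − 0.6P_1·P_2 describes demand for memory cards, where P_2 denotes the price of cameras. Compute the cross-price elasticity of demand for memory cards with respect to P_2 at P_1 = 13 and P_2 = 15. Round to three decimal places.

At P_1 = 13 and P_2 = 15: Q_1 = 1428.
∂Q_1/∂P_2 = -0.6P_1 = -0.6(13) = -7.8000.
ε = (∂Q_1/∂P_2)(P_2/Q_1) = -7.8000 × (15/1428) ≈ -0.082.

-0.082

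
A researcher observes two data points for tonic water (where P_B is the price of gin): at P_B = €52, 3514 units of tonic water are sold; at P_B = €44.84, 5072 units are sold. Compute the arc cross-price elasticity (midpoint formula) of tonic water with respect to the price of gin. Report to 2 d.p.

ΔQ_A = 5072 − 3514 = 1558; ΔP_B = 44.84 − 52 = -7.16.
Midpoints: Q̄_A = 4293.0, P̄_B = 48.42.
ε = (ΔQ_A/Q̄_A)/(ΔP_B/P̄_B) = (1558/4293.0)/(-7.16/48.42) ≈ -2.45.

-2.45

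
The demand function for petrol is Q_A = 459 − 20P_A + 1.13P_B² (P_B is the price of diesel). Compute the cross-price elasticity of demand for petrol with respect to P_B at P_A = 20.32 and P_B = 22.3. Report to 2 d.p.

At P_A = 20.32 and P_B = 22.3: Q_A = 614.538.
∂Q_A/∂P_B = 2.26P_B = 2.26(22.3) = 50.3980.
ε = (∂Q_A/∂P_B)(P_B/Q_A) = 50.3980 × (22.3/614.538) ≈ 1.83.
ε > 0: substitutes.

1.83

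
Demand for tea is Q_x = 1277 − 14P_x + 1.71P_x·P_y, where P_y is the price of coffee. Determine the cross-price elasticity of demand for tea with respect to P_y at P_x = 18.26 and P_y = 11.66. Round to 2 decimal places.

At P_x = 18.26 and P_y = 11.66: Q_x = 1385.439.
∂Q_x/∂P_y = 1.71P_x = 1.71(18.26) = 31.2246.
ε = (∂Q_x/∂P_y)(P_y/Q_x) = 31.2246 × (11.66/1385.439) ≈ 0.26.
ε > 0: substitutes.

0.26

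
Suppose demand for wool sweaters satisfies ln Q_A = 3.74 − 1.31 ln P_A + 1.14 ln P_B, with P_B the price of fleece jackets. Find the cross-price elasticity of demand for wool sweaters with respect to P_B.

In a log-linear (constant-elasticity) demand function, the coefficient on ln P_B is the cross-price elasticity.
ε = 1.14. Positive, so wool sweaters and fleece jackets are substitutes.

1.14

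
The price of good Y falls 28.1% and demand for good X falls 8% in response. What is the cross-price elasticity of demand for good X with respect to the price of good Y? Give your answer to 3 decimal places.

ε = (%ΔQ of good X) / (%ΔP of good Y) = (-8%) / (-28.1%) ≈ 0.285.
Positive cross-price elasticity: substitutes.

0.285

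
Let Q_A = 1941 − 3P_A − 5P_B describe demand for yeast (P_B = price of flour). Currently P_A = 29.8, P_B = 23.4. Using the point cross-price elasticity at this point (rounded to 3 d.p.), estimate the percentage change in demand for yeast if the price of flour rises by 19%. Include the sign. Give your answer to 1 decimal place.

At P_A = 29.8, P_B = 23.4: Q_A = 1734.6.
∂Q_A/∂P_B = -5.
ε = (∂Q_A/∂P_B)(P_B/Q_A) = -5.0000 × 23.4/1734.6 ≈ -0.067.
%ΔQ_A ≈ ε × %ΔP_B = -0.067 × (19%) = -1.3%.

-1.3%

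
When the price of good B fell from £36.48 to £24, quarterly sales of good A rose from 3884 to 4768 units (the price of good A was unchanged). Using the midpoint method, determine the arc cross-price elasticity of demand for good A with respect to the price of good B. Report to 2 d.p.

ΔQ_A = 4768 − 3884 = 884; ΔP_B = 24 − 36.48 = -12.48.
Midpoints: Q̄_A = 4326.0, P̄_B = 30.24.
ε = (ΔQ_A/Q̄_A)/(ΔP_B/P̄_B) = (884/4326.0)/(-12.48/30.24) ≈ -0.50.

-0.50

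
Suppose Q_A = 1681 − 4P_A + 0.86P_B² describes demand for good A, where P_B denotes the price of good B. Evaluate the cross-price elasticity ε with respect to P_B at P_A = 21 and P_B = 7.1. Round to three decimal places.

0.053

At P_A = 21 and P_B = 7.1: Q_A = 1640.353.
∂Q_A/∂P_B = 1.72P_B = 1.72(7.1) = 12.2120.
ε = (∂Q_A/∂P_B)(P_B/Q_A) = 12.2120 × (7.1/1640.353) ≈ 0.053.
ε > 0: substitutes.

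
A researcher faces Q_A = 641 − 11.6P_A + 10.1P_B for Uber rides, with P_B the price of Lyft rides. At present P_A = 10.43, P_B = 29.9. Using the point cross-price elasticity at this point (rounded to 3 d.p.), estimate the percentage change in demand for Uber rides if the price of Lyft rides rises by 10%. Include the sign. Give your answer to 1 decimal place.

3.7%

At P_A = 10.43, P_B = 29.9: Q_A = 822.002.
∂Q_A/∂P_B = 10.1.
ε = (∂Q_A/∂P_B)(P_B/Q_A) = 10.1000 × 29.9/822.002 ≈ 0.367.
%ΔQ_A ≈ ε × %ΔP_B = 0.367 × (10%) = 3.7%.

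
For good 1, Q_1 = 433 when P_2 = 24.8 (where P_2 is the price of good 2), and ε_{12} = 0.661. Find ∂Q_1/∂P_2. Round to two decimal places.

ε = (∂Q_1/∂P_2)·(P_2/Q_1) ⇒ ∂Q_1/∂P_2 = ε·Q_1/P_2 = 0.661 × 433/24.8 ≈ 11.54.

11.54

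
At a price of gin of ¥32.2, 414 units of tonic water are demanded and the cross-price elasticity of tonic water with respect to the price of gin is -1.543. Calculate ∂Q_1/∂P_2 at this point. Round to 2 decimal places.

ε = (∂Q_1/∂P_2)·(P_2/Q_1) ⇒ ∂Q_1/∂P_2 = ε·Q_1/P_2 = -1.543 × 414/32.2 ≈ -19.84.

-19.84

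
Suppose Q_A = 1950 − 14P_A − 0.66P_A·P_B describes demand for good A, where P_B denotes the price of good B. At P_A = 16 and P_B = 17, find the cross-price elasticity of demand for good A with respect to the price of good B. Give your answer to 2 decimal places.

-0.12

At P_A = 16 and P_B = 17: Q_A = 1546.48.
∂Q_A/∂P_B = -0.66P_A = -0.66(16) = -10.5600.
ε = (∂Q_A/∂P_B)(P_B/Q_A) = -10.5600 × (17/1546.48) ≈ -0.12.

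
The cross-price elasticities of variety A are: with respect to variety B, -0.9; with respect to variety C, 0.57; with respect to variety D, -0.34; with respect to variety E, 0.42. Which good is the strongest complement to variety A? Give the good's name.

Complements have ε < 0. The most negative value is -0.9 (variety B).

variety B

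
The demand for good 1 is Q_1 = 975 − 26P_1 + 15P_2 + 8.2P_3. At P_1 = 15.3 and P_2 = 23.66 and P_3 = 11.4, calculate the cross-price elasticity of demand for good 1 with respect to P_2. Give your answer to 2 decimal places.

At P_1 = 15.3 and P_2 = 23.66 and P_3 = 11.4: Q_1 = 1025.58.
∂Q_1/∂P_2 = 15.
ε = (∂Q_1/∂P_2)(P_2/Q_1) = 15 × (23.66/1025.58) ≈ 0.35.
Since ε > 0, good 1 and good 2 are substitutes.

0.35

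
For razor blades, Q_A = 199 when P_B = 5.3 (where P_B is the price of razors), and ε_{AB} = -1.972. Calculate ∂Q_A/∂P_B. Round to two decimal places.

ε = (∂Q_A/∂P_B)·(P_B/Q_A) ⇒ ∂Q_A/∂P_B = ε·Q_A/P_B = -1.972 × 199/5.3 ≈ -74.04.

-74.04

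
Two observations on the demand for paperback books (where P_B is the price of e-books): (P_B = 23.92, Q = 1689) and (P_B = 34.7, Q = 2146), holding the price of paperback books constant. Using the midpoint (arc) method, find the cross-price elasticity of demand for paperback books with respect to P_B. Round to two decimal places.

0.65

ΔQ_A = 2146 − 1689 = 457; ΔP_B = 34.7 − 23.92 = 10.78.
Midpoints: Q̄_A = 1917.5, P̄_B = 29.31.
ε = (ΔQ_A/Q̄_A)/(ΔP_B/P̄_B) = (457/1917.5)/(10.78/29.31) ≈ 0.65.
ε > 0: paperback books and e-books are substitutes.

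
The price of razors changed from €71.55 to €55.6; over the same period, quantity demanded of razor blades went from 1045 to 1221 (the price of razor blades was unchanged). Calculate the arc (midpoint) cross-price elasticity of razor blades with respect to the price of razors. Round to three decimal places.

ΔQ_A = 1221 − 1045 = 176; ΔP_B = 55.6 − 71.55 = -15.95.
Midpoints: Q̄_A = 1133.0, P̄_B = 63.58.
ε = (ΔQ_A/Q̄_A)/(ΔP_B/P̄_B) = (176/1133.0)/(-15.95/63.58) ≈ -0.619.
ε < 0: razor blades and razors are complements.

-0.619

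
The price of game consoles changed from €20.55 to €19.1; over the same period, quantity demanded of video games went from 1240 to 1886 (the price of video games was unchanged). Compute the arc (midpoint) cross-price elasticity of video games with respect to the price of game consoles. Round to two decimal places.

ΔQ_A = 1886 − 1240 = 646; ΔP_B = 19.1 − 20.55 = -1.45.
Midpoints: Q̄_A = 1563.0, P̄_B = 19.83.
ε = (ΔQ_A/Q̄_A)/(ΔP_B/P̄_B) = (646/1563.0)/(-1.45/19.83) ≈ -5.65.
ε < 0: video games and game consoles are complements.

-5.65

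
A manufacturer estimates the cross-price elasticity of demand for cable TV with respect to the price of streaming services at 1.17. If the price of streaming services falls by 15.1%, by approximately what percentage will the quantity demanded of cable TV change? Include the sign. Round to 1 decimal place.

%ΔQ ≈ ε × %ΔP of streaming services = 1.17 × (-15.1%) = -17.7%.
Demand for cable TV falls by about 17.7%.

-17.7%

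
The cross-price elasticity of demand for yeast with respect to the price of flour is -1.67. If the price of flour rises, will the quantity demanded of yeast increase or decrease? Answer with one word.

decrease

ε < 0 and the price of flour rises, so the quantity of yeast moves in the opposite direction: it decreases.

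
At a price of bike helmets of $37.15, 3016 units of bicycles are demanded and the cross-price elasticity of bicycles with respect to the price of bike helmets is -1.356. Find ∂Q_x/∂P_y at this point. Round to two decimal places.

ε = (∂Q_x/∂P_y)·(P_y/Q_x) ⇒ ∂Q_x/∂P_y = ε·Q_x/P_y = -1.356 × 3016/37.15 ≈ -110.09.

-110.09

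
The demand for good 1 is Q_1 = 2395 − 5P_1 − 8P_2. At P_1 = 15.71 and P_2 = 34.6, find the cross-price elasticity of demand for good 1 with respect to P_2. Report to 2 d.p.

-0.14

At P_1 = 15.71 and P_2 = 34.6: Q_1 = 2039.65.
∂Q_1/∂P_2 = -8.
ε = (∂Q_1/∂P_2)(P_2/Q_1) = -8 × (34.6/2039.65) ≈ -0.14.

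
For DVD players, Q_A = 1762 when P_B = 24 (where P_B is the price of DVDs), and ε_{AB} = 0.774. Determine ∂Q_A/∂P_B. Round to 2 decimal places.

ε = (∂Q_A/∂P_B)·(P_B/Q_A) ⇒ ∂Q_A/∂P_B = ε·Q_A/P_B = 0.774 × 1762/24 ≈ 56.82.

56.82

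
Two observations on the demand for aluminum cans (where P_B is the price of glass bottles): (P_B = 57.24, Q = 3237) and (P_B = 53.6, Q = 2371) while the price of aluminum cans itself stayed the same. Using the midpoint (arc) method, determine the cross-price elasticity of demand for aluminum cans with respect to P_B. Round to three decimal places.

ΔQ_A = 2371 − 3237 = -866; ΔP_B = 53.6 − 57.24 = -3.64.
Midpoints: Q̄_A = 2804.0, P̄_B = 55.42.
ε = (ΔQ_A/Q̄_A)/(ΔP_B/P̄_B) = (-866/2804.0)/(-3.64/55.42) ≈ 4.702.

4.702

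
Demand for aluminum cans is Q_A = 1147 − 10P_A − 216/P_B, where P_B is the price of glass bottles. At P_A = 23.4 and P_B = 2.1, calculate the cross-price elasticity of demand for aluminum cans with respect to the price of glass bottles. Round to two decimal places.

At P_A = 23.4 and P_B = 2.1: Q_A = 810.143.
∂Q_A/∂P_B = 216/P_B² = 48.9796.
ε = (∂Q_A/∂P_B)(P_B/Q_A) = 48.9796 × (2.1/810.143) ≈ 0.13.

0.13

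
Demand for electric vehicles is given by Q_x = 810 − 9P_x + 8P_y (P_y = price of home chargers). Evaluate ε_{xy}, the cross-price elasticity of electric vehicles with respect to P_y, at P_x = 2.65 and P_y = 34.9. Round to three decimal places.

0.262

At P_x = 2.65 and P_y = 34.9: Q_x = 1065.35.
∂Q_x/∂P_y = 8.
ε = (∂Q_x/∂P_y)(P_y/Q_x) = 8 × (34.9/1065.35) ≈ 0.262.
Since ε > 0, electric vehicles and home chargers are substitutes.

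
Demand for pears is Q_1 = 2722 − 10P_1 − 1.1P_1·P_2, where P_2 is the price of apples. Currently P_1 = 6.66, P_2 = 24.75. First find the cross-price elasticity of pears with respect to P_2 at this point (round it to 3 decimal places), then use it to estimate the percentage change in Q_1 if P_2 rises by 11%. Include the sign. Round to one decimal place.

At P_1 = 6.66, P_2 = 24.75: Q_1 = 2474.082.
∂Q_1/∂P_2 = -1.1P_1 = -7.3260.
ε = (∂Q_1/∂P_2)(P_2/Q_1) = -7.3260 × 24.75/2474.082 ≈ -0.073.
%ΔQ_1 ≈ ε × %ΔP_2 = -0.073 × (11%) = -0.8%.

-0.8%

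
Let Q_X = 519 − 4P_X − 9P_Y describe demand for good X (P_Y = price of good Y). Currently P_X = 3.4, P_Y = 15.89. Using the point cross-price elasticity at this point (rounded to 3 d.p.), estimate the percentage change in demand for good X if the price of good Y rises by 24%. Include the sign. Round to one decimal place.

At P_X = 3.4, P_Y = 15.89: Q_X = 362.39.
∂Q_X/∂P_Y = -9.
ε = (∂Q_X/∂P_Y)(P_Y/Q_X) = -9.0000 × 15.89/362.39 ≈ -0.395.
%ΔQ_X ≈ ε × %ΔP_Y = -0.395 × (24%) = -9.5%.

-9.5%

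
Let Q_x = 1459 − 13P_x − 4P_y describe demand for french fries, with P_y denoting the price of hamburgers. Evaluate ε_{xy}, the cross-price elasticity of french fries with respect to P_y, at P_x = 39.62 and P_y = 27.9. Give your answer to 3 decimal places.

-0.134

At P_x = 39.62 and P_y = 27.9: Q_x = 832.34.
∂Q_x/∂P_y = -4.
ε = (∂Q_x/∂P_y)(P_y/Q_x) = -4 × (27.9/832.34) ≈ -0.134.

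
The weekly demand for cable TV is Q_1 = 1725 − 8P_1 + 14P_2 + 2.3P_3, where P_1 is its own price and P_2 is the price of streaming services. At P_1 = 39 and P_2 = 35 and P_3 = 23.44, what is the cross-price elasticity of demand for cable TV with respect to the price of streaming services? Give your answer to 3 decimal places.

At P_1 = 39 and P_2 = 35 and P_3 = 23.44: Q_1 = 1956.912.
∂Q_1/∂P_2 = 14.
ε = (∂Q_1/∂P_2)(P_2/Q_1) = 14 × (35/1956.912) ≈ 0.250.
Since ε > 0, cable TV and streaming services are substitutes.

0.250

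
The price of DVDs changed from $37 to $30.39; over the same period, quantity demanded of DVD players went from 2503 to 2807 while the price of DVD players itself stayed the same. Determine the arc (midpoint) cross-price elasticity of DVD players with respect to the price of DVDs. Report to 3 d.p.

-0.584

ΔQ_A = 2807 − 2503 = 304; ΔP_B = 30.39 − 37 = -6.61.
Midpoints: Q̄_A = 2655.0, P̄_B = 33.70.
ε = (ΔQ_A/Q̄_A)/(ΔP_B/P̄_B) = (304/2655.0)/(-6.61/33.70) ≈ -0.584.
ε < 0: DVD players and DVDs are complements.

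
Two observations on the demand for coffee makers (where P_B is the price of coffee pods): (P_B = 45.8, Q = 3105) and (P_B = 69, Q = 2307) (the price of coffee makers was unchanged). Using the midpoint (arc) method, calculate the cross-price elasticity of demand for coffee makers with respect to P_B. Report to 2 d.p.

ΔQ_A = 2307 − 3105 = -798; ΔP_B = 69 − 45.8 = 23.2.
Midpoints: Q̄_A = 2706.0, P̄_B = 57.40.
ε = (ΔQ_A/Q̄_A)/(ΔP_B/P̄_B) = (-798/2706.0)/(23.2/57.40) ≈ -0.73.
ε < 0: coffee makers and coffee pods are complements.

-0.73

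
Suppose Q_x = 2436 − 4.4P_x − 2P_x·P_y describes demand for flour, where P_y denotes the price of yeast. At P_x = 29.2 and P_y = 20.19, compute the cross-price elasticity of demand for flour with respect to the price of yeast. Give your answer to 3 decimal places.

-1.045

At P_x = 29.2 and P_y = 20.19: Q_x = 1128.424.
∂Q_x/∂P_y = -2P_x = -2(29.2) = -58.4000.
ε = (∂Q_x/∂P_y)(P_y/Q_x) = -58.4000 × (20.19/1128.424) ≈ -1.045.
ε < 0: complements.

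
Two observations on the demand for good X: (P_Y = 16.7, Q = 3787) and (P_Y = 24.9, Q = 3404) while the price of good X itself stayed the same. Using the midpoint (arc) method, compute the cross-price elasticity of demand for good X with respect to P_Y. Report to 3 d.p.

ΔQ_X = 3404 − 3787 = -383; ΔP_Y = 24.9 − 16.7 = 8.2.
Midpoints: Q̄_X = 3595.5, P̄_Y = 20.80.
ε = (ΔQ_X/Q̄_X)/(ΔP_Y/P̄_Y) = (-383/3595.5)/(8.2/20.80) ≈ -0.270.
ε < 0: good X and good Y are complements.

-0.270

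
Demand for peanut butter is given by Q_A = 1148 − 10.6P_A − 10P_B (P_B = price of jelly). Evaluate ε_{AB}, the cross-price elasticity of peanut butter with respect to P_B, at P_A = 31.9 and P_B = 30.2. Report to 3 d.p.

-0.595

At P_A = 31.9 and P_B = 30.2: Q_A = 507.86.
∂Q_A/∂P_B = -10.
ε = (∂Q_A/∂P_B)(P_B/Q_A) = -10 × (30.2/507.86) ≈ -0.595.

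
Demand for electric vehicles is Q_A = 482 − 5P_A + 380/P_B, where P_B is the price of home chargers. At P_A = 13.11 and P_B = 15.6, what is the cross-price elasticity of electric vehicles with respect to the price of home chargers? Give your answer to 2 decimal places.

At P_A = 13.11 and P_B = 15.6: Q_A = 440.809.
∂Q_A/∂P_B = −380/P_B² = -1.5615.
ε = (∂Q_A/∂P_B)(P_B/Q_A) = -1.5615 × (15.6/440.809) ≈ -0.06.
ε < 0: complements.

-0.06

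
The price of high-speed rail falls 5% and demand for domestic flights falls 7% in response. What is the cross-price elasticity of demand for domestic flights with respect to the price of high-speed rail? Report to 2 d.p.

ε = (%ΔQ of domestic flights) / (%ΔP of high-speed rail) = (-7%) / (-5%) ≈ 1.40.
Positive cross-price elasticity: substitutes.

1.40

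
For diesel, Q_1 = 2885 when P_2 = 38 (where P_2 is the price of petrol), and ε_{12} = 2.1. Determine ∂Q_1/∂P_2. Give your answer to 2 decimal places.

159.43

ε = (∂Q_1/∂P_2)·(P_2/Q_1) ⇒ ∂Q_1/∂P_2 = ε·Q_1/P_2 = 2.1 × 2885/38 ≈ 159.43.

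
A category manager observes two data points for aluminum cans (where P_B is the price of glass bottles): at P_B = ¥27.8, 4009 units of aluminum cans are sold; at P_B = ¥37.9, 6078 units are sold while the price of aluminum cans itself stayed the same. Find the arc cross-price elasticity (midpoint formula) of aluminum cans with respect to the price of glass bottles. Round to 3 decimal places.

ΔQ_A = 6078 − 4009 = 2069; ΔP_B = 37.9 − 27.8 = 10.1.
Midpoints: Q̄_A = 5043.5, P̄_B = 32.85.
ε = (ΔQ_A/Q̄_A)/(ΔP_B/P̄_B) = (2069/5043.5)/(10.1/32.85) ≈ 1.334.
ε > 0: aluminum cans and glass bottles are substitutes.

1.334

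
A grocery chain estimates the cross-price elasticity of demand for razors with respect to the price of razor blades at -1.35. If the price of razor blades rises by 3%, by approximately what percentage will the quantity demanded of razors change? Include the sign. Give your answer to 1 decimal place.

-4.1%

%ΔQ ≈ ε × %ΔP of razor blades = -1.35 × (3%) = -4.1%.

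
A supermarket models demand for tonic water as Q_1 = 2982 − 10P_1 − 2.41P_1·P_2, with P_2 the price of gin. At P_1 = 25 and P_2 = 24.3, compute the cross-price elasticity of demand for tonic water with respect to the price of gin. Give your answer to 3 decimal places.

At P_1 = 25 and P_2 = 24.3: Q_1 = 1267.925.
∂Q_1/∂P_2 = -2.41P_1 = -2.41(25) = -60.2500.
ε = (∂Q_1/∂P_2)(P_2/Q_1) = -60.2500 × (24.3/1267.925) ≈ -1.155.

-1.155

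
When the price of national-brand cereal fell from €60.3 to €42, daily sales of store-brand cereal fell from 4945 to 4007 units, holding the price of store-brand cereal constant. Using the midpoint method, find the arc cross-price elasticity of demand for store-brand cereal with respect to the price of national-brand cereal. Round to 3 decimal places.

ΔQ_A = 4007 − 4945 = -938; ΔP_B = 42 − 60.3 = -18.3.
Midpoints: Q̄_A = 4476.0, P̄_B = 51.15.
ε = (ΔQ_A/Q̄_A)/(ΔP_B/P̄_B) = (-938/4476.0)/(-18.3/51.15) ≈ 0.586.
ε > 0: store-brand cereal and national-brand cereal are substitutes.

0.586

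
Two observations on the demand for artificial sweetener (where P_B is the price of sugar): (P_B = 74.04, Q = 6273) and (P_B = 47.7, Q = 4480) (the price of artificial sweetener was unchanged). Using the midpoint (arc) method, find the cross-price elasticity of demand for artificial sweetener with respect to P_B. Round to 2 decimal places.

ΔQ_A = 4480 − 6273 = -1793; ΔP_B = 47.7 − 74.04 = -26.34.
Midpoints: Q̄_A = 5376.5, P̄_B = 60.87.
ε = (ΔQ_A/Q̄_A)/(ΔP_B/P̄_B) = (-1793/5376.5)/(-26.34/60.87) ≈ 0.77.
ε > 0: artificial sweetener and sugar are substitutes.

0.77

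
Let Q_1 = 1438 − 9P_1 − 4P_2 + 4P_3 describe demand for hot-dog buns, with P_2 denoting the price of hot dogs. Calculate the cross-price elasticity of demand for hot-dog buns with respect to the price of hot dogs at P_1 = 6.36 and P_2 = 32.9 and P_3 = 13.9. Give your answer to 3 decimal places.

At P_1 = 6.36 and P_2 = 32.9 and P_3 = 13.9: Q_1 = 1304.76.
∂Q_1/∂P_2 = -4.
ε = (∂Q_1/∂P_2)(P_2/Q_1) = -4 × (32.9/1304.76) ≈ -0.101.

-0.101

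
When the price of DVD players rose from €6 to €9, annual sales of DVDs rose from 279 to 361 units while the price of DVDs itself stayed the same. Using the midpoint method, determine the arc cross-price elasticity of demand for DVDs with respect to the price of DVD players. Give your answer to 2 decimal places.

ΔQ_A = 361 − 279 = 82; ΔP_B = 9 − 6 = 3.
Midpoints: Q̄_A = 320.0, P̄_B = 7.50.
ε = (ΔQ_A/Q̄_A)/(ΔP_B/P̄_B) = (82/320.0)/(3/7.50) ≈ 0.64.

0.64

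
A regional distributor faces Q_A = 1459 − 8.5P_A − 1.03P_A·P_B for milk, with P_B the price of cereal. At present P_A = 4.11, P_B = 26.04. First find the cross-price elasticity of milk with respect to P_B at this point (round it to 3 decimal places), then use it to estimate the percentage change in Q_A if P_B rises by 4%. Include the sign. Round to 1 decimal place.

At P_A = 4.11, P_B = 26.04: Q_A = 1313.830.
∂Q_A/∂P_B = -1.03P_A = -4.2333.
ε = (∂Q_A/∂P_B)(P_B/Q_A) = -4.2333 × 26.04/1313.830 ≈ -0.084.
%ΔQ_A ≈ ε × %ΔP_B = -0.084 × (4%) = -0.3%.

-0.3%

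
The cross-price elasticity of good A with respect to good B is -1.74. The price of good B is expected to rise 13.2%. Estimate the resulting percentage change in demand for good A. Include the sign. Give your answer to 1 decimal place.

-23.0%

%ΔQ ≈ ε × %ΔP of good B = -1.74 × (13.2%) = -23.0%.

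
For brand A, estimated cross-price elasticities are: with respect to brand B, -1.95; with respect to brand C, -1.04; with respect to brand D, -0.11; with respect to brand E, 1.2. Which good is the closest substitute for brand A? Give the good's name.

Substitutes have ε > 0. Among the positive values, 1.2 (brand E) is largest.

brand E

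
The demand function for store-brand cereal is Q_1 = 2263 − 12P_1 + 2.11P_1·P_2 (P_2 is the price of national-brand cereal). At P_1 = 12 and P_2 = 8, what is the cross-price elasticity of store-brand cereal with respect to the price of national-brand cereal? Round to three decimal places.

0.087

At P_1 = 12 and P_2 = 8: Q_1 = 2321.56.
∂Q_1/∂P_2 = 2.11P_1 = 2.11(12) = 25.3200.
ε = (∂Q_1/∂P_2)(P_2/Q_1) = 25.3200 × (8/2321.56) ≈ 0.087.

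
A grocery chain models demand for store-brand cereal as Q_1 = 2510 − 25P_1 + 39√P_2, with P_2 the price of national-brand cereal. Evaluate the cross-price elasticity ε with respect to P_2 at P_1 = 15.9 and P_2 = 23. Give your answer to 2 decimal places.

At P_1 = 15.9 and P_2 = 23: Q_1 = 2299.537.
∂Q_1/∂P_2 = 39/(2√P_2) = 39/(2√23) = 4.0660.
ε = (∂Q_1/∂P_2)(P_2/Q_1) = 4.0660 × (23/2299.537) ≈ 0.04.

0.04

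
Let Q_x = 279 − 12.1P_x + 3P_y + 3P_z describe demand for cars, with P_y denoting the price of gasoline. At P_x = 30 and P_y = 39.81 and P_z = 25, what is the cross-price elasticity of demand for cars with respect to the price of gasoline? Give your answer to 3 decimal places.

At P_x = 30 and P_y = 39.81 and P_z = 25: Q_x = 110.43.
∂Q_x/∂P_y = 3.
ε = (∂Q_x/∂P_y)(P_y/Q_x) = 3 × (39.81/110.43) ≈ 1.081.
Since ε > 0, cars and gasoline are substitutes.

1.081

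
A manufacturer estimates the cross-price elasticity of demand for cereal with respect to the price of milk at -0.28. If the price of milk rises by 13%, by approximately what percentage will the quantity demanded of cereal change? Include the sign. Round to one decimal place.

-3.6%

%ΔQ ≈ ε × %ΔP of milk = -0.28 × (13%) = -3.6%.
Demand for cereal falls by about 3.6%.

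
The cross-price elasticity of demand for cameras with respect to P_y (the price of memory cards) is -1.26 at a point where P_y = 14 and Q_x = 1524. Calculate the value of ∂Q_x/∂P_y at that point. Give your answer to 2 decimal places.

ε = (∂Q_x/∂P_y)·(P_y/Q_x) ⇒ ∂Q_x/∂P_y = ε·Q_x/P_y = -1.26 × 1524/14 ≈ -137.16.

-137.16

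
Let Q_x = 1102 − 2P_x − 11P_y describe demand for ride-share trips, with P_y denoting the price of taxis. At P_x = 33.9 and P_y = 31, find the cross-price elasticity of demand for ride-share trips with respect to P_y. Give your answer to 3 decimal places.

-0.492

At P_x = 33.9 and P_y = 31: Q_x = 693.2.
∂Q_x/∂P_y = -11.
ε = (∂Q_x/∂P_y)(P_y/Q_x) = -11 × (31/693.2) ≈ -0.492.
Since ε < 0, ride-share trips and taxis are complements.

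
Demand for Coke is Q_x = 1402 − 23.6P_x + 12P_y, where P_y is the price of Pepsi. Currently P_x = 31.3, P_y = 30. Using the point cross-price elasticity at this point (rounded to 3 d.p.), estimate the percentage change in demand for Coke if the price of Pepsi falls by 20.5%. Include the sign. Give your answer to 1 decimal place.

-7.2%

At P_x = 31.3, P_y = 30: Q_x = 1023.32.
∂Q_x/∂P_y = 12.
ε = (∂Q_x/∂P_y)(P_y/Q_x) = 12.0000 × 30/1023.32 ≈ 0.352.
%ΔQ_x ≈ ε × %ΔP_y = 0.352 × (-20.5%) = -7.2%.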